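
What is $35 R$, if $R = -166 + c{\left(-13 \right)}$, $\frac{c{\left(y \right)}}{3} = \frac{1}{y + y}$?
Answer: $- \frac{151165}{26} \approx -5814.0$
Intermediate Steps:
$c{\left(y \right)} = \frac{3}{2 y}$ ($c{\left(y \right)} = \frac{3}{y + y} = \frac{3}{2 y}$)
$R = - \frac{4319}{26}$ ($R = -166 + \frac{3}{2 \left(-13\right)} = -166 + \frac{3}{2} \left(- \frac{1}{13}\right) = -166 - \frac{3}{26} = - \frac{4319}{26} \approx -166.12$)
$35 R = 35 \left(- \frac{4319}{26}\right) = - \frac{151165}{26}$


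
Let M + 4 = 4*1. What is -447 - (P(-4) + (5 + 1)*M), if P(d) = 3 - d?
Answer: -454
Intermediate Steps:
M = 0 (M = -4 + 4*1 = -4 + 4 = 0)
-447 - (P(-4) + (5 + 1)*M) = -447 - ((3 - 1*(-4)) + (5 + 1)*0) = -447 - ((3 + 4) + 6*0) = -447 - (7 + 0) = -447 - 1*7 = -447 - 7 = -454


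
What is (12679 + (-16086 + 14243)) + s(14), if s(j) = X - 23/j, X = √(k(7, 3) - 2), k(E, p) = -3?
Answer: 151681/14 + I*√5 ≈ 10834.0 + 2.2361*I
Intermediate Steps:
X = I*√5 (X = √(-3 - 2) = √(-5) = I*√5 ≈ 2.2361*I)
s(j) = -23/j + I*√5 (s(j) = I*√5 - 23/j = -23/j + I*√5)
(12679 + (-16086 + 14243)) + s(14) = (12679 + (-16086 + 14243)) + (-23/14 + I*√5) = (12679 - 1843) + (-23*1/14 + I*√5) = 10836 + (-23/14 + I*√5) = 151681/14 + I*√5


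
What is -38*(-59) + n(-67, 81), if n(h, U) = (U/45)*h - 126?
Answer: 9977/5 ≈ 1995.4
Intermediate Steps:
n(h, U) = -126 + U*h/45 (n(h, U) = (U*(1/45))*h - 126 = (U/45)*h - 126 = U*h/45 - 126 = -126 + U*h/45)
-38*(-59) + n(-67, 81) = -38*(-59) + (-126 + (1/45)*81*(-67)) = 2242 + (-126 - 603/5) = 2242 - 1233/5 = 9977/5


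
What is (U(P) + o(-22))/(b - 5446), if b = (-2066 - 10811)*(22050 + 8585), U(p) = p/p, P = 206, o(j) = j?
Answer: 7/131497447 ≈ 5.3233e-8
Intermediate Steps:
U(p) = 1
b = -394486895 (b = -12877*30635 = -394486895)
(U(P) + o(-22))/(b - 5446) = (1 - 22)/(-394486895 - 5446) = -21/(-394492341) = -21*(-1/394492341) = 7/131497447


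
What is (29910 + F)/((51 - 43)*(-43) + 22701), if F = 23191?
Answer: 53101/22357 ≈ 2.3751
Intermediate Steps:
(29910 + F)/((51 - 43)*(-43) + 22701) = (29910 + 23191)/((51 - 43)*(-43) + 22701) = 53101/(8*(-43) + 22701) = 53101/(-344 + 22701) = 53101/22357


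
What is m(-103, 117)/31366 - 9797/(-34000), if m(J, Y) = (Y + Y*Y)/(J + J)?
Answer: 15708223153/54921866000 ≈ 0.28601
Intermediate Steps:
m(J, Y) = (Y + Y²)/(2*J) (m(J, Y) = (Y + Y²)/((2*J)) = (Y + Y²)*(1/(2*J)) = (Y + Y²)/(2*J))
m(-103, 117)/31366 - 9797/(-34000) = ((½)*117*(1 + 117)/(-103))/31366 - 9797/(-34000) = ((½)*117*(-1/103)*118)*(1/31366) - 9797*(-1/34000) = -6903/103*1/31366 + 9797/34000 = -6903/3230698 + 9797/34000 = 15708223153/54921866000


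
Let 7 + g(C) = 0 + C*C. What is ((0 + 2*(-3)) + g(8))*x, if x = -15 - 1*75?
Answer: -4590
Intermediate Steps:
g(C) = -7 + C² (g(C) = -7 + (0 + C*C) = -7 + (0 + C²) = -7 + C²)
x = -90 (x = -15 - 75 = -90)
((0 + 2*(-3)) + g(8))*x = ((0 + 2*(-3)) + (-7 + 8²))*(-90) = ((0 - 6) + (-7 + 64))*(-90) = (-6 + 57)*(-90) = 51*(-90) = -4590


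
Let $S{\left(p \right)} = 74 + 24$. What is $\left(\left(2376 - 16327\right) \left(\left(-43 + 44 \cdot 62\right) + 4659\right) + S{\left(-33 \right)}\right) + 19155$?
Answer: $-102436891$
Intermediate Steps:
$S{\left(p \right)} = 98$
$\left(\left(2376 - 16327\right) \left(\left(-43 + 44 \cdot 62\right) + 4659\right) + S{\left(-33 \right)}\right) + 19155 = \left(\left(2376 - 16327\right) \left(\left(-43 + 44 \cdot 62\right) + 4659\right) + 98\right) + 19155 = \left(- 13951 \left(\left(-43 + 2728\right) + 4659\right) + 98\right) + 19155 = \left(- 13951 \left(2685 + 4659\right) + 98\right) + 19155 = \left(\left(-13951\right) 7344 + 98\right) + 19155 = \left(-102456144 + 98\right) + 19155 = -102456046 + 19155 = -102436891$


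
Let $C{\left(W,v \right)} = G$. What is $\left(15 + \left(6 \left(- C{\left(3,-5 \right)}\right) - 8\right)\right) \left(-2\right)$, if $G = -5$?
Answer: $-74$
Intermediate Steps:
$C{\left(W,v \right)} = -5$
$\left(15 + \left(6 \left(- C{\left(3,-5 \right)}\right) - 8\right)\right) \left(-2\right) = \left(15 + \left(6 \left(\left(-1\right) \left(-5\right)\right) - 8\right)\right) \left(-2\right) = \left(15 + \left(6 \cdot 5 - 8\right)\right) \left(-2\right) = \left(15 + \left(30 - 8\right)\right) \left(-2\right) = \left(15 + 22\right) \left(-2\right) = 37 \left(-2\right) = -74$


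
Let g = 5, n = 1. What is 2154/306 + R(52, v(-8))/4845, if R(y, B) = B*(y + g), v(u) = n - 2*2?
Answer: 1786/255 ≈ 7.0039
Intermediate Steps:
v(u) = -3 (v(u) = 1 - 2*2 = 1 - 4 = -3)
R(y, B) = B*(5 + y) (R(y, B) = B*(y + 5) = B*(5 + y))
2154/306 + R(52, v(-8))/4845 = 2154/306 - 3*(5 + 52)/4845 = 2154*(1/306) - 3*57*(1/4845) = 359/51 - 171*1/4845 = 359/51 - 3/85 = 1786/255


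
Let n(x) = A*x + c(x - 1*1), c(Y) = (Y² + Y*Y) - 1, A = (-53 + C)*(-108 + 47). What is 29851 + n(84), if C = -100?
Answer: 827600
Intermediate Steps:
A = 9333 (A = (-53 - 100)*(-108 + 47) = -153*(-61) = 9333)
c(Y) = -1 + 2*Y² (c(Y) = (Y² + Y²) - 1 = 2*Y² - 1 = -1 + 2*Y²)
n(x) = -1 + 2*(-1 + x)² + 9333*x (n(x) = 9333*x + (-1 + 2*(x - 1*1)²) = 9333*x + (-1 + 2*(x - 1)²) = 9333*x + (-1 + 2*(-1 + x)²) = -1 + 2*(-1 + x)² + 9333*x)
29851 + n(84) = 29851 + (1 + 2*84² + 9329*84) = 29851 + (1 + 2*7056 + 783636) = 29851 + (1 + 14112 + 783636) = 29851 + 797749 = 827600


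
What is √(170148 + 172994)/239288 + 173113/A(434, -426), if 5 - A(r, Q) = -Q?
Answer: -173113/421 + √343142/239288 ≈ -411.19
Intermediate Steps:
A(r, Q) = 5 + Q (A(r, Q) = 5 - (-1)*Q = 5 + Q)
√(170148 + 172994)/239288 + 173113/A(434, -426) = √(170148 + 172994)/239288 + 173113/(5 - 426) = √343142*(1/239288) + 173113/(-421) = √343142/239288 + 173113*(-1/421) = √343142/239288 - 173113/421 = -173113/421 + √343142/239288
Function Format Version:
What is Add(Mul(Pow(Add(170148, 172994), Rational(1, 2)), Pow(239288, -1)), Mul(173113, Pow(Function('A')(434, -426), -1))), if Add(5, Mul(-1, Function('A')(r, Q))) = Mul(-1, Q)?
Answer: Add(Rational(-173113, 421), Mul(Rational(1, 239288), Pow(343142, Rational(1, 2)))) ≈ -411.19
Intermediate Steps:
Function('A')(r, Q) = Add(5, Q) (Function('A')(r, Q) = Add(5, Mul(-1, Mul(-1, Q))) = Add(5, Q))
Add(Mul(Pow(Add(170148, 172994), Rational(1, 2)), Pow(239288, -1)), Mul(173113, Pow(Function('A')(434, -426), -1))) = Add(Mul(Pow(Add(170148, 172994), Rational(1, 2)), Pow(239288, -1)), Mul(173113, Pow(Add(5, -426), -1))) = Add(Mul(Pow(343142, Rational(1, 2)), Rational(1, 239288)), Mul(173113, Pow(-421, -1))) = Add(Mul(Rational(1, 239288), Pow(343142, Rational(1, 2))), Mul(173113, Rational(-1, 421))) = Add(Mul(Rational(1, 239288), Pow(343142, Rational(1, 2))), Rational(-173113, 421)) = Add(Rational(-173113, 421), Mul(Rational(1, 239288), Pow(343142, Rational(1, 2))))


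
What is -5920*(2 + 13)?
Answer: -88800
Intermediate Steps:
-5920*(2 + 13) = -5920*15 = -88800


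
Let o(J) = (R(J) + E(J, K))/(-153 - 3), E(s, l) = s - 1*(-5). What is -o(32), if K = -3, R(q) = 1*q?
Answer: 23/52 ≈ 0.44231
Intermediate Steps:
R(q) = q
E(s, l) = 5 + s (E(s, l) = s + 5 = 5 + s)
o(J) = -5/156 - J/78 (o(J) = (J + (5 + J))/(-153 - 3) = (5 + 2*J)/(-156) = (5 + 2*J)*(-1/156) = -5/156 - J/78)
-o(32) = -(-5/156 - 1/78*32) = -(-5/156 - 16/39) = -1*(-23/52) = 23/52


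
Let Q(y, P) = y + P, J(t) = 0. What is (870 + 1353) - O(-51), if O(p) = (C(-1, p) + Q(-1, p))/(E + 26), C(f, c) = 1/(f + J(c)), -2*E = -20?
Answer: 80081/36 ≈ 2224.5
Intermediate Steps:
E = 10 (E = -½*(-20) = 10)
C(f, c) = 1/f (C(f, c) = 1/(f + 0) = 1/f)
Q(y, P) = P + y
O(p) = -1/18 + p/36 (O(p) = (1/(-1) + (p - 1))/(10 + 26) = (-1 + (-1 + p))/36 = (-2 + p)*(1/36) = -1/18 + p/36)
(870 + 1353) - O(-51) = (870 + 1353) - (-1/18 + (1/36)*(-51)) = 2223 - (-1/18 - 17/12) = 2223 - 1*(-53/36) = 2223 + 53/36 = 80081/36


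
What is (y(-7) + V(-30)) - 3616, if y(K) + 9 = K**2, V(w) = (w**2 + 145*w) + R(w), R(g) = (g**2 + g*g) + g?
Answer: -5256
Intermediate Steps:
R(g) = g + 2*g**2 (R(g) = (g**2 + g**2) + g = 2*g**2 + g = g + 2*g**2)
V(w) = w**2 + 145*w + w*(1 + 2*w) (V(w) = (w**2 + 145*w) + w*(1 + 2*w) = w**2 + 145*w + w*(1 + 2*w))
y(K) = -9 + K**2
(y(-7) + V(-30)) - 3616 = ((-9 + (-7)**2) - 30*(146 + 3*(-30))) - 3616 = ((-9 + 49) - 30*(146 - 90)) - 3616 = (40 - 30*56) - 3616 = (40 - 1680) - 3616 = -1640 - 3616 = -5256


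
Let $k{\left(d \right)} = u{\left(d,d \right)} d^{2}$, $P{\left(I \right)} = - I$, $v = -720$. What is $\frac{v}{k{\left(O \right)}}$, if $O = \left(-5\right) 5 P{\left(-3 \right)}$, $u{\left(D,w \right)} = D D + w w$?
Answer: $- \frac{8}{703125} \approx -1.1378 \cdot 10^{-5}$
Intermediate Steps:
$u{\left(D,w \right)} = D^{2} + w^{2}$
$O = -75$ ($O = \left(-5\right) 5 \left(\left(-1\right) \left(-3\right)\right) = \left(-25\right) 3 = -75$)
$k{\left(d \right)} = 2 d^{4}$ ($k{\left(d \right)} = \left(d^{2} + d^{2}\right) d^{2} = 2 d^{2} d^{2} = 2 d^{4}$)
$\frac{v}{k{\left(O \right)}} = - \frac{720}{2 \left(-75\right)^{4}} = - \frac{720}{2 \cdot 31640625} = - \frac{720}{63281250} = \left(-720\right) \frac{1}{63281250} = - \frac{8}{703125}$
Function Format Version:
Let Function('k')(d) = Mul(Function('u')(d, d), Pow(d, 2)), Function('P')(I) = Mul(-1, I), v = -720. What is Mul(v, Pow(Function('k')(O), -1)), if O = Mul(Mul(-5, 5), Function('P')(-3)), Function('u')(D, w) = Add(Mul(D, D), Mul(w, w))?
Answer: Rational(-8, 703125) ≈ -1.1378e-5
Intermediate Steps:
Function('u')(D, w) = Add(Pow(D, 2), Pow(w, 2))
O = -75 (O = Mul(Mul(-5, 5), Mul(-1, -3)) = Mul(-25, 3) = -75)
Function('k')(d) = Mul(2, Pow(d, 4)) (Function('k')(d) = Mul(Add(Pow(d, 2), Pow(d, 2)), Pow(d, 2)) = Mul(Mul(2, Pow(d, 2)), Pow(d, 2)) = Mul(2, Pow(d, 4)))
Mul(v, Pow(Function('k')(O), -1)) = Mul(-720, Pow(Mul(2, Pow(-75, 4)), -1)) = Mul(-720, Pow(Mul(2, 31640625), -1)) = Mul(-720, Pow(63281250, -1)) = Mul(-720, Rational(1, 63281250)) = Rational(-8, 703125)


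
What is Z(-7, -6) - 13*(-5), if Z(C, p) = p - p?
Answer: 65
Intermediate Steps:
Z(C, p) = 0
Z(-7, -6) - 13*(-5) = 0 - 13*(-5) = 0 + 65 = 65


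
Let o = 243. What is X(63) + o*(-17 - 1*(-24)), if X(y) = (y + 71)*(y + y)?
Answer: 18585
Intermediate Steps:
X(y) = 2*y*(71 + y) (X(y) = (71 + y)*(2*y) = 2*y*(71 + y))
X(63) + o*(-17 - 1*(-24)) = 2*63*(71 + 63) + 243*(-17 - 1*(-24)) = 2*63*134 + 243*(-17 + 24) = 16884 + 243*7 = 16884 + 1701 = 18585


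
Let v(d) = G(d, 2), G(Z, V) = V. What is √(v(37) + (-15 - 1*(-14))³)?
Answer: 1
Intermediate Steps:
v(d) = 2
√(v(37) + (-15 - 1*(-14))³) = √(2 + (-15 - 1*(-14))³) = √(2 + (-15 + 14)³) = √(2 + (-1)³) = √(2 - 1) = √1 = 1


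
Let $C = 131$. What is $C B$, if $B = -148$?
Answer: $-19388$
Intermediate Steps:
$C B = 131 \left(-148\right) = -19388$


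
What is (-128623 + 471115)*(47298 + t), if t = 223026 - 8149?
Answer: 89792840100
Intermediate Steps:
t = 214877
(-128623 + 471115)*(47298 + t) = (-128623 + 471115)*(47298 + 214877) = 342492*262175 = 89792840100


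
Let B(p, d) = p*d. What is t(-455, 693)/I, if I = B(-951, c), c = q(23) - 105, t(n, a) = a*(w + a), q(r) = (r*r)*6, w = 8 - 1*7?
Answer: -4858/29481 ≈ -0.16478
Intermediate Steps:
w = 1 (w = 8 - 7 = 1)
q(r) = 6*r**2 (q(r) = r**2*6 = 6*r**2)
t(n, a) = a*(1 + a)
c = 3069 (c = 6*23**2 - 105 = 6*529 - 105 = 3174 - 105 = 3069)
B(p, d) = d*p
I = -2918619 (I = 3069*(-951) = -2918619)
t(-455, 693)/I = (693*(1 + 693))/(-2918619) = (693*694)*(-1/2918619) = 480942*(-1/2918619) = -4858/29481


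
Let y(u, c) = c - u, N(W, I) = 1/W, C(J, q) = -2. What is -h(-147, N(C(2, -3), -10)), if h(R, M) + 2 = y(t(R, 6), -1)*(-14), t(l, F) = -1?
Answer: 2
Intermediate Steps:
h(R, M) = -2 (h(R, M) = -2 + (-1 - 1*(-1))*(-14) = -2 + (-1 + 1)*(-14) = -2 + 0*(-14) = -2 + 0 = -2)
-h(-147, N(C(2, -3), -10)) = -1*(-2) = 2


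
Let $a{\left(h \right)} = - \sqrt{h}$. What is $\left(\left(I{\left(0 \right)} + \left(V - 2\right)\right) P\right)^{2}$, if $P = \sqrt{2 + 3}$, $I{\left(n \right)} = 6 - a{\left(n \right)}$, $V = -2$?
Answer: $20$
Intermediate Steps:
$I{\left(n \right)} = 6 + \sqrt{n}$ ($I{\left(n \right)} = 6 - - \sqrt{n} = 6 + \sqrt{n}$)
$P = \sqrt{5} \approx 2.2361$
$\left(\left(I{\left(0 \right)} + \left(V - 2\right)\right) P\right)^{2} = \left(\left(\left(6 + \sqrt{0}\right) - 4\right) \sqrt{5}\right)^{2} = \left(\left(\left(6 + 0\right) - 4\right) \sqrt{5}\right)^{2} = \left(\left(6 - 4\right) \sqrt{5}\right)^{2} = \left(2 \sqrt{5}\right)^{2} = 20$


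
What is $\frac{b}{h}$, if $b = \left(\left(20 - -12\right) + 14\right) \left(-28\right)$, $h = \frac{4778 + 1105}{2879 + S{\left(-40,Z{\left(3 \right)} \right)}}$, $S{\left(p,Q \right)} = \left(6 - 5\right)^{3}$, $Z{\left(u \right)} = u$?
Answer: $- \frac{1236480}{1961} \approx -630.54$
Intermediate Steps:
$S{\left(p,Q \right)} = 1$ ($S{\left(p,Q \right)} = \left(6 - 5\right)^{3} = 1^{3} = 1$)
$h = \frac{1961}{960}$ ($h = \frac{4778 + 1105}{2879 + 1} = \frac{5883}{2880} = 5883 \cdot \frac{1}{2880} = \frac{1961}{960} \approx 2.0427$)
$b = -1288$ ($b = \left(\left(20 + 12\right) + 14\right) \left(-28\right) = \left(32 + 14\right) \left(-28\right) = 46 \left(-28\right) = -1288$)
$\frac{b}{h} = - \frac{1288}{\frac{1961}{960}} = \left(-1288\right) \frac{960}{1961} = - \frac{1236480}{1961}$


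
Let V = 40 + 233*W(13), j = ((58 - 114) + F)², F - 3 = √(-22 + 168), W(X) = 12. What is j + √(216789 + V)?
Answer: (53 - √146)² + 5*√8785 ≈ 2142.8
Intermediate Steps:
F = 3 + √146 (F = 3 + √(-22 + 168) = 3 + √146 ≈ 15.083)
j = (-53 + √146)² (j = ((58 - 114) + (3 + √146))² = (-56 + (3 + √146))² = (-53 + √146)² ≈ 1674.2)
V = 2836 (V = 40 + 233*12 = 40 + 2796 = 2836)
j + √(216789 + V) = (53 - √146)² + √(216789 + 2836) = (53 - √146)² + √219625 = (53 - √146)² + 5*√8785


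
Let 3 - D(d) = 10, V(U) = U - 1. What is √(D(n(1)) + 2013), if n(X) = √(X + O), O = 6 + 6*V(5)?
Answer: √2006 ≈ 44.788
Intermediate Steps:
V(U) = -1 + U
O = 30 (O = 6 + 6*(-1 + 5) = 6 + 6*4 = 6 + 24 = 30)
n(X) = √(30 + X) (n(X) = √(X + 30) = √(30 + X))
D(d) = -7 (D(d) = 3 - 1*10 = 3 - 10 = -7)
√(D(n(1)) + 2013) = √(-7 + 2013) = √2006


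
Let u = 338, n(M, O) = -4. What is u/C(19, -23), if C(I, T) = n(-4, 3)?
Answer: -169/2 ≈ -84.500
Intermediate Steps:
C(I, T) = -4
u/C(19, -23) = 338/(-4) = 338*(-¼) = -169/2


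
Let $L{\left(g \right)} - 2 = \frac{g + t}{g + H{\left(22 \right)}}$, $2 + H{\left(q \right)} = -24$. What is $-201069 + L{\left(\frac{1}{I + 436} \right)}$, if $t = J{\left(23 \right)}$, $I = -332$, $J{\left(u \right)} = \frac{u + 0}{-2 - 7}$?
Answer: $- \frac{4891354526}{24327} \approx -2.0107 \cdot 10^{5}$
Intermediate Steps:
$H{\left(q \right)} = -26$ ($H{\left(q \right)} = -2 - 24 = -26$)
$J{\left(u \right)} = - \frac{u}{9}$ ($J{\left(u \right)} = \frac{u}{-9} = u \left(- \frac{1}{9}\right) = - \frac{u}{9}$)
$t = - \frac{23}{9}$ ($t = \left(- \frac{1}{9}\right) 23 = - \frac{23}{9} \approx -2.5556$)
$L{\left(g \right)} = 2 + \frac{- \frac{23}{9} + g}{-26 + g}$ ($L{\left(g \right)} = 2 + \frac{g - \frac{23}{9}}{g - 26} = 2 + \frac{- \frac{23}{9} + g}{-26 + g}$)
$-201069 + L{\left(\frac{1}{I + 436} \right)} = -201069 + \frac{-491 + \frac{27}{-332 + 436}}{9 \left(-26 + \frac{1}{-332 + 436}\right)} = -201069 + \frac{-491 + \frac{27}{104}}{9 \left(-26 + \frac{1}{104}\right)} = -201069 + \frac{-491 + 27 \cdot \frac{1}{104}}{9 \left(-26 + \frac{1}{104}\right)} = -201069 + \frac{-491 + \frac{27}{104}}{9 \left(- \frac{2703}{104}\right)} = -201069 + \frac{1}{9} \left(- \frac{104}{2703}\right) \left(- \frac{51037}{104}\right) = -201069 + \frac{51037}{24327} = - \frac{4891354526}{24327}$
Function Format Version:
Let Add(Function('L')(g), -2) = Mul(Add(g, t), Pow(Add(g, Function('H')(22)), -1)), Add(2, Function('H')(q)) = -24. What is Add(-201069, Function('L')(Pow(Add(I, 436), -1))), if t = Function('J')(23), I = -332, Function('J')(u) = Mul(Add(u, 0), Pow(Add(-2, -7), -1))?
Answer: Rational(-4891354526, 24327) ≈ -2.0107e+5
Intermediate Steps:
Function('H')(q) = -26 (Function('H')(q) = Add(-2, -24) = -26)
Function('J')(u) = Mul(Rational(-1, 9), u) (Function('J')(u) = Mul(u, Pow(-9, -1)) = Mul(u, Rational(-1, 9)) = Mul(Rational(-1, 9), u))
t = Rational(-23, 9) (t = Mul(Rational(-1, 9), 23) = Rational(-23, 9) ≈ -2.5556)
Function('L')(g) = Add(2, Mul(Pow(Add(-26, g), -1), Add(Rational(-23, 9), g))) (Function('L')(g) = Add(2, Mul(Add(g, Rational(-23, 9)), Pow(Add(g, -26), -1))) = Add(2, Mul(Add(Rational(-23, 9), g), Pow(Add(-26, g), -1))) = Add(2, Mul(Pow(Add(-26, g), -1), Add(Rational(-23, 9), g))))
Add(-201069, Function('L')(Pow(Add(I, 436), -1))) = Add(-201069, Mul(Rational(1, 9), Pow(Add(-26, Pow(Add(-332, 436), -1)), -1), Add(-491, Mul(27, Pow(Add(-332, 436), -1))))) = Add(-201069, Mul(Rational(1, 9), Pow(Add(-26, Pow(104, -1)), -1), Add(-491, Mul(27, Pow(104, -1))))) = Add(-201069, Mul(Rational(1, 9), Pow(Add(-26, Rational(1, 104)), -1), Add(-491, Mul(27, Rational(1, 104))))) = Add(-201069, Mul(Rational(1, 9), Pow(Rational(-2703, 104), -1), Add(-491, Rational(27, 104)))) = Add(-201069, Mul(Rational(1, 9), Rational(-104, 2703), Rational(-51037, 104))) = Add(-201069, Rational(51037, 24327)) = Rational(-4891354526, 24327)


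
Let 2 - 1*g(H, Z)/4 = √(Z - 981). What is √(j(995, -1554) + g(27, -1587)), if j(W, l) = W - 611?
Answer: 2*√(98 - 2*I*√642) ≈ 20.412 - 4.9652*I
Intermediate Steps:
j(W, l) = -611 + W
g(H, Z) = 8 - 4*√(-981 + Z) (g(H, Z) = 8 - 4*√(Z - 981) = 8 - 4*√(-981 + Z))
√(j(995, -1554) + g(27, -1587)) = √((-611 + 995) + (8 - 4*√(-981 - 1587))) = √(384 + (8 - 8*I*√642)) = √(392 - 8*I*√642)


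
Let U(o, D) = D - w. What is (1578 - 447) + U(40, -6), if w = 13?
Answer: 1112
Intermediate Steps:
U(o, D) = -13 + D (U(o, D) = D - 1*13 = D - 13 = -13 + D)
(1578 - 447) + U(40, -6) = (1578 - 447) + (-13 - 6) = 1131 - 19 = 1112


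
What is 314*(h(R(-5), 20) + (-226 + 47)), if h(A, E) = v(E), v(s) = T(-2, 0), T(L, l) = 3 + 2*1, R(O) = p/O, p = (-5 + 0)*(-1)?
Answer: -54636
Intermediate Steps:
p = 5 (p = -5*(-1) = 5)
R(O) = 5/O
T(L, l) = 5 (T(L, l) = 3 + 2 = 5)
v(s) = 5
h(A, E) = 5
314*(h(R(-5), 20) + (-226 + 47)) = 314*(5 + (-226 + 47)) = 314*(5 - 179) = 314*(-174) = -54636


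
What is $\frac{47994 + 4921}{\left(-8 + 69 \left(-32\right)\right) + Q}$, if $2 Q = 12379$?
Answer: $\frac{105830}{7947} \approx 13.317$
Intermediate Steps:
$Q = \frac{12379}{2}$ ($Q = \frac{1}{2} \cdot 12379 = \frac{12379}{2} \approx 6189.5$)
$\frac{47994 + 4921}{\left(-8 + 69 \left(-32\right)\right) + Q} = \frac{47994 + 4921}{\left(-8 + 69 \left(-32\right)\right) + \frac{12379}{2}} = \frac{52915}{\left(-8 - 2208\right) + \frac{12379}{2}} = \frac{52915}{-2216 + \frac{12379}{2}} = \frac{52915}{\frac{7947}{2}} = 52915 \cdot \frac{2}{7947} = \frac{105830}{7947}$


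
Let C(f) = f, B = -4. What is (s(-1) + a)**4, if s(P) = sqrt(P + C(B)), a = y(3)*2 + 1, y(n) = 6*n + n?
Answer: (43 + I*sqrt(5))**4 ≈ 3.3634e+6 + 7.0921e+5*I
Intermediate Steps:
y(n) = 7*n
a = 43 (a = (7*3)*2 + 1 = 21*2 + 1 = 42 + 1 = 43)
s(P) = sqrt(-4 + P) (s(P) = sqrt(P - 4) = sqrt(-4 + P))
(s(-1) + a)**4 = (sqrt(-4 - 1) + 43)**4 = (sqrt(-5) + 43)**4 = (I*sqrt(5) + 43)**4 = (43 + I*sqrt(5))**4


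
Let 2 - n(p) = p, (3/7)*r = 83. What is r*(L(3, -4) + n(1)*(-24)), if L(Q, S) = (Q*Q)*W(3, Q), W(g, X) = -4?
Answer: -11620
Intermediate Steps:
r = 581/3 (r = (7/3)*83 = 581/3 ≈ 193.67)
n(p) = 2 - p
L(Q, S) = -4*Q**2 (L(Q, S) = (Q*Q)*(-4) = Q**2*(-4) = -4*Q**2)
r*(L(3, -4) + n(1)*(-24)) = 581*(-4*3**2 + (2 - 1*1)*(-24))/3 = 581*(-4*9 + (2 - 1)*(-24))/3 = 581*(-36 + 1*(-24))/3 = 581*(-36 - 24)/3 = (581/3)*(-60) = -11620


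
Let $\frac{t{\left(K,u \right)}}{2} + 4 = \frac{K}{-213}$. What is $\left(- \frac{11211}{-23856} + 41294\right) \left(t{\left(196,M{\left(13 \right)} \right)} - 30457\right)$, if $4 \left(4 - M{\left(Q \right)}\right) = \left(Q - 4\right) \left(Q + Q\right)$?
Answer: $- \frac{710319983966375}{564592} \approx -1.2581 \cdot 10^{9}$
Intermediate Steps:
$M{\left(Q \right)} = 4 - \frac{Q \left(-4 + Q\right)}{2}$ ($M{\left(Q \right)} = 4 - \frac{\left(Q - 4\right) \left(Q + Q\right)}{4} = 4 - \frac{\left(-4 + Q\right) 2 Q}{4} = 4 - \frac{2 Q \left(-4 + Q\right)}{4} = 4 - \frac{Q \left(-4 + Q\right)}{2}$)
$t{\left(K,u \right)} = -8 - \frac{2 K}{213}$ ($t{\left(K,u \right)} = -8 + 2 \frac{K}{-213} = -8 + 2 K \left(- \frac{1}{213}\right) = -8 + 2 \left(- \frac{K}{213}\right) = -8 - \frac{2 K}{213}$)
$\left(- \frac{11211}{-23856} + 41294\right) \left(t{\left(196,M{\left(13 \right)} \right)} - 30457\right) = \left(- \frac{11211}{-23856} + 41294\right) \left(\left(-8 - \frac{392}{213}\right) - 30457\right) = \left(\left(-11211\right) \left(- \frac{1}{23856}\right) + 41294\right) \left(\left(-8 - \frac{392}{213}\right) - 30457\right) = \left(\frac{3737}{7952} + 41294\right) \left(- \frac{2096}{213} - 30457\right) = \frac{328373625}{7952} \left(- \frac{6489437}{213}\right) = - \frac{710319983966375}{564592}$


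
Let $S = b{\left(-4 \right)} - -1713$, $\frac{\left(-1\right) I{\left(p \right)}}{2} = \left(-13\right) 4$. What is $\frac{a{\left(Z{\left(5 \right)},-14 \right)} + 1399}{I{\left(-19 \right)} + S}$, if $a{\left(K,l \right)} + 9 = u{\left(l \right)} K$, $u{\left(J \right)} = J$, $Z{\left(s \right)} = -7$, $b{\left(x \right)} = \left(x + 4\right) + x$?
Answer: $\frac{1488}{1813} \approx 0.82074$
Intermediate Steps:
$b{\left(x \right)} = 4 + 2 x$ ($b{\left(x \right)} = \left(4 + x\right) + x = 4 + 2 x$)
$a{\left(K,l \right)} = -9 + K l$ ($a{\left(K,l \right)} = -9 + l K = -9 + K l$)
$I{\left(p \right)} = 104$ ($I{\left(p \right)} = - 2 \left(\left(-13\right) 4\right) = \left(-2\right) \left(-52\right) = 104$)
$S = 1709$ ($S = \left(4 + 2 \left(-4\right)\right) - -1713 = \left(4 - 8\right) + 1713 = -4 + 1713 = 1709$)
$\frac{a{\left(Z{\left(5 \right)},-14 \right)} + 1399}{I{\left(-19 \right)} + S} = \frac{\left(-9 - -98\right) + 1399}{104 + 1709} = \frac{\left(-9 + 98\right) + 1399}{1813} = \left(89 + 1399\right) \frac{1}{1813} = 1488 \cdot \frac{1}{1813} = \frac{1488}{1813}$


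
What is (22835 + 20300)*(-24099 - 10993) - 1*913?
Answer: -1513694333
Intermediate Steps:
(22835 + 20300)*(-24099 - 10993) - 1*913 = 43135*(-35092) - 913 = -1513693420 - 913 = -1513694333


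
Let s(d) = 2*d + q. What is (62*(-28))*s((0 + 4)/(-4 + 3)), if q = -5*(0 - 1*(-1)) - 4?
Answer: 29512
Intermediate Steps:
q = -9 (q = -5*(0 + 1) - 4 = -5*1 - 4 = -5 - 4 = -9)
s(d) = -9 + 2*d (s(d) = 2*d - 9 = -9 + 2*d)
(62*(-28))*s((0 + 4)/(-4 + 3)) = (62*(-28))*(-9 + 2*((0 + 4)/(-4 + 3))) = -1736*(-9 + 2*(4/(-1))) = -1736*(-9 + 2*(4*(-1))) = -1736*(-9 + 2*(-4)) = -1736*(-9 - 8) = -1736*(-17) = 29512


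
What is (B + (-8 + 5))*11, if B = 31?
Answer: 308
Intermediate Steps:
(B + (-8 + 5))*11 = (31 + (-8 + 5))*11 = (31 - 3)*11 = 28*11 = 308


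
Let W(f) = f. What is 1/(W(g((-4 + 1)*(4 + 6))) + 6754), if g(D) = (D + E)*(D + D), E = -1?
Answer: 1/8614 ≈ 0.00011609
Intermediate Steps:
g(D) = 2*D*(-1 + D) (g(D) = (D - 1)*(D + D) = (-1 + D)*(2*D) = 2*D*(-1 + D))
1/(W(g((-4 + 1)*(4 + 6))) + 6754) = 1/(2*((-4 + 1)*(4 + 6))*(-1 + (-4 + 1)*(4 + 6)) + 6754) = 1/(2*(-3*10)*(-1 - 3*10) + 6754) = 1/(2*(-30)*(-1 - 30) + 6754) = 1/(2*(-30)*(-31) + 6754) = 1/(1860 + 6754) = 1/8614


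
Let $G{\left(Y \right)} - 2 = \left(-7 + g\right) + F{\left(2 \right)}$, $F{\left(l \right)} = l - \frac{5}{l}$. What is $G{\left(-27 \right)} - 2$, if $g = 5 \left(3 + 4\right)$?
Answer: $\frac{55}{2} \approx 27.5$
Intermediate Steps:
$F{\left(l \right)} = l - \frac{5}{l}$
$g = 35$ ($g = 5 \cdot 7 = 35$)
$G{\left(Y \right)} = \frac{59}{2}$ ($G{\left(Y \right)} = 2 + \left(\left(-7 + 35\right) + \left(2 - \frac{5}{2}\right)\right) = 2 + \left(28 + \left(2 - \frac{5}{2}\right)\right) = 2 + \left(28 - \frac{1}{2}\right) = 2 + \frac{55}{2} = \frac{59}{2}$)
$G{\left(-27 \right)} - 2 = \frac{59}{2} - 2 = \frac{55}{2}$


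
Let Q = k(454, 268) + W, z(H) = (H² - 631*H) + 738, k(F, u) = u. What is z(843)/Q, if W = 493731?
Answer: 16314/44909 ≈ 0.36327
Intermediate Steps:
z(H) = 738 + H² - 631*H
Q = 493999 (Q = 268 + 493731 = 493999)
z(843)/Q = (738 + 843² - 631*843)/493999 = (738 + 710649 - 531933)*(1/493999) = 179454*(1/493999) = 16314/44909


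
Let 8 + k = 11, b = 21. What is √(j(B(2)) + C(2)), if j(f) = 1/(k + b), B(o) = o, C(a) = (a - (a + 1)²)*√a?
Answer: √(6 - 1008*√2)/12 ≈ 3.1397*I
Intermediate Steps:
C(a) = √a*(a - (1 + a)²) (C(a) = (a - (1 + a)²)*√a = √a*(a - (1 + a)²))
k = 3 (k = -8 + 11 = 3)
j(f) = 1/24 (j(f) = 1/(3 + 21) = 1/24)
√(j(B(2)) + C(2)) = √(1/24 + √2*(2 - (1 + 2)²)) = √(1/24 + √2*(2 - 1*3²)) = √(1/24 + √2*(2 - 1*9)) = √(1/24 + √2*(2 - 9)) = √(1/24 + √2*(-7)) = √(1/24 - 7*√2)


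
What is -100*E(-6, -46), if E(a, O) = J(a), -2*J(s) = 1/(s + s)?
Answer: -25/6 ≈ -4.1667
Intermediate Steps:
J(s) = -1/(4*s) (J(s) = -1/(2*(s + s)) = -1/(2*s)/2 = -1/(4*s))
E(a, O) = -1/(4*a)
-100*E(-6, -46) = -(-25)/(-6) = -(-25)*(-1)/6 = -100*1/24 = -25/6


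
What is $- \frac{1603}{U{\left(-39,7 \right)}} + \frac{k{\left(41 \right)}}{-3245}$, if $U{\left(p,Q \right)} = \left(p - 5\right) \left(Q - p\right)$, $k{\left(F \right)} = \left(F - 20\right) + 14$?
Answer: $\frac{93289}{119416} \approx 0.78121$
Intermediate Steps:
$k{\left(F \right)} = -6 + F$ ($k{\left(F \right)} = \left(-20 + F\right) + 14 = -6 + F$)
$U{\left(p,Q \right)} = \left(-5 + p\right) \left(Q - p\right)$
$- \frac{1603}{U{\left(-39,7 \right)}} + \frac{k{\left(41 \right)}}{-3245} = - \frac{1603}{- \left(-39\right)^{2} - 35 + 5 \left(-39\right) + 7 \left(-39\right)} + \frac{-6 + 41}{-3245} = - \frac{1603}{\left(-1\right) 1521 - 35 - 195 - 273} + 35 \left(- \frac{1}{3245}\right) = - \frac{1603}{-1521 - 35 - 195 - 273} - \frac{7}{649} = - \frac{1603}{-2024} - \frac{7}{649} = \left(-1603\right) \left(- \frac{1}{2024}\right) - \frac{7}{649} = \frac{1603}{2024} - \frac{7}{649} = \frac{93289}{119416}$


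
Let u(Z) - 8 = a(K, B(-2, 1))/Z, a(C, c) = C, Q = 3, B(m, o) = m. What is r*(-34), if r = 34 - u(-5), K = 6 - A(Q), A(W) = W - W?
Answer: -4624/5 ≈ -924.80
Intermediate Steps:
A(W) = 0
K = 6 (K = 6 - 1*0 = 6 + 0 = 6)
u(Z) = 8 + 6/Z
r = 136/5 (r = 34 - (8 + 6/(-5)) = 34 - (8 + 6*(-⅕)) = 34 - (8 - 6/5) = 34 - 1*34/5 = 34 - 34/5 = 136/5 ≈ 27.200)
r*(-34) = (136/5)*(-34) = -4624/5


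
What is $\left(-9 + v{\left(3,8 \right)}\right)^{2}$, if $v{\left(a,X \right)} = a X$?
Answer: $225$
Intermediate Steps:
$v{\left(a,X \right)} = X a$
$\left(-9 + v{\left(3,8 \right)}\right)^{2} = \left(-9 + 8 \cdot 3\right)^{2} = \left(-9 + 24\right)^{2} = 15^{2} = 225$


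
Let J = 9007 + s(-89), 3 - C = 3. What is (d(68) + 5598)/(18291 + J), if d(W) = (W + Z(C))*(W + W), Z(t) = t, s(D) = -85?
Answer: 14846/27213 ≈ 0.54555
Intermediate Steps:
C = 0 (C = 3 - 1*3 = 3 - 3 = 0)
d(W) = 2*W**2 (d(W) = (W + 0)*(W + W) = W*(2*W) = 2*W**2)
J = 8922 (J = 9007 - 85 = 8922)
(d(68) + 5598)/(18291 + J) = (2*68**2 + 5598)/(18291 + 8922) = (2*4624 + 5598)/27213 = (9248 + 5598)*(1/27213) = 14846*(1/27213) = 14846/27213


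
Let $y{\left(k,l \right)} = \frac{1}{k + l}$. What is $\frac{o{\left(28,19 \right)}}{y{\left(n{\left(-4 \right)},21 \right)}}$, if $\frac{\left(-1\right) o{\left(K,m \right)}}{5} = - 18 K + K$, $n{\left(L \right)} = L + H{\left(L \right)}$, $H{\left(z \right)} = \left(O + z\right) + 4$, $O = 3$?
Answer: $47600$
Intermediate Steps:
$H{\left(z \right)} = 7 + z$ ($H{\left(z \right)} = \left(3 + z\right) + 4 = 7 + z$)
$n{\left(L \right)} = 7 + 2 L$ ($n{\left(L \right)} = L + \left(7 + L\right) = 7 + 2 L$)
$o{\left(K,m \right)} = 85 K$ ($o{\left(K,m \right)} = - 5 \left(- 18 K + K\right) = - 5 \left(- 17 K\right) = 85 K$)
$\frac{o{\left(28,19 \right)}}{y{\left(n{\left(-4 \right)},21 \right)}} = \frac{85 \cdot 28}{\frac{1}{\left(7 + 2 \left(-4\right)\right) + 21}} = \frac{2380}{\frac{1}{\left(7 - 8\right) + 21}} = \frac{2380}{\frac{1}{-1 + 21}} = \frac{2380}{\frac{1}{20}} = 2380 \frac{1}{\frac{1}{20}} = 2380 \cdot 20 = 47600$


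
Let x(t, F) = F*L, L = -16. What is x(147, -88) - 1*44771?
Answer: -43363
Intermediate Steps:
x(t, F) = -16*F (x(t, F) = F*(-16) = -16*F)
x(147, -88) - 1*44771 = -16*(-88) - 1*44771 = 1408 - 44771 = -43363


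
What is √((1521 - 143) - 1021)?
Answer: √357 ≈ 18.894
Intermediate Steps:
√((1521 - 143) - 1021) = √(1378 - 1021) = √357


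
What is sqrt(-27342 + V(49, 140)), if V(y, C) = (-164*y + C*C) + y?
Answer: 7*I*sqrt(321) ≈ 125.42*I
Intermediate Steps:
V(y, C) = C**2 - 163*y (V(y, C) = (-164*y + C**2) + y = (C**2 - 164*y) + y = C**2 - 163*y)
sqrt(-27342 + V(49, 140)) = sqrt(-27342 + (140**2 - 163*49)) = sqrt(-27342 + (19600 - 7987)) = sqrt(-27342 + 11613) = sqrt(-15729) = 7*I*sqrt(321)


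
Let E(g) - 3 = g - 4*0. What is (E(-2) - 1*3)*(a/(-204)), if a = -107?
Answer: -107/102 ≈ -1.0490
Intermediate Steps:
E(g) = 3 + g (E(g) = 3 + (g - 4*0) = 3 + (g + 0) = 3 + g)
(E(-2) - 1*3)*(a/(-204)) = ((3 - 2) - 1*3)*(-107/(-204)) = (1 - 3)*(-107*(-1/204)) = -2*107/204 = -107/102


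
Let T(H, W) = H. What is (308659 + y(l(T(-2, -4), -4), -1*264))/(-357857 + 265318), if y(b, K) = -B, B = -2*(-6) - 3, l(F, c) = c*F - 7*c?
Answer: -308650/92539 ≈ -3.3354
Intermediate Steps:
l(F, c) = -7*c + F*c (l(F, c) = F*c - 7*c = -7*c + F*c)
B = 9 (B = 12 - 3 = 9)
y(b, K) = -9 (y(b, K) = -1*9 = -9)
(308659 + y(l(T(-2, -4), -4), -1*264))/(-357857 + 265318) = (308659 - 9)/(-357857 + 265318) = 308650/(-92539) = 308650*(-1/92539) = -308650/92539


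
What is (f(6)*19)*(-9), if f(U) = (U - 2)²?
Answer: -2736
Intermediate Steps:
f(U) = (-2 + U)²
(f(6)*19)*(-9) = ((-2 + 6)²*19)*(-9) = (4²*19)*(-9) = (16*19)*(-9) = 304*(-9) = -2736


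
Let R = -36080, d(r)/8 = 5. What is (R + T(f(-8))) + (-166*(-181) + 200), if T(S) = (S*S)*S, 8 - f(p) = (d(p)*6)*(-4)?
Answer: 907033398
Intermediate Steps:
d(r) = 40 (d(r) = 8*5 = 40)
f(p) = 968 (f(p) = 8 - 40*6*(-4) = 8 - 240*(-4) = 8 - 1*(-960) = 8 + 960 = 968)
T(S) = S**3 (T(S) = S**2*S = S**3)
(R + T(f(-8))) + (-166*(-181) + 200) = (-36080 + 968**3) + (-166*(-181) + 200) = (-36080 + 907039232) + (30046 + 200) = 907003152 + 30246 = 907033398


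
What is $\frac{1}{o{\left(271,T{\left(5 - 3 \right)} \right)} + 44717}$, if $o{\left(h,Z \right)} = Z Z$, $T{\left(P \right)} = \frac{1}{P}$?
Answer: $\frac{4}{178869} \approx 2.2363 \cdot 10^{-5}$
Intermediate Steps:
$o{\left(h,Z \right)} = Z^{2}$
$\frac{1}{o{\left(271,T{\left(5 - 3 \right)} \right)} + 44717} = \frac{1}{\left(\frac{1}{5 - 3}\right)^{2} + 44717} = \frac{1}{\left(\frac{1}{2}\right)^{2} + 44717} = \frac{1}{\frac{1}{4} + 44717} = \frac{1}{\frac{178869}{4}} = \frac{4}{178869}$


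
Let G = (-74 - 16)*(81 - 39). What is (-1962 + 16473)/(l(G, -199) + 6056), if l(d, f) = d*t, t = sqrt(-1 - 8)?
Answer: 10984827/20658842 + 41138685*I/41317684 ≈ 0.53172 + 0.99567*I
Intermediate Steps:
G = -3780 (G = -90*42 = -3780)
t = 3*I (t = sqrt(-9) = 3*I ≈ 3.0*I)
l(d, f) = 3*I*d (l(d, f) = d*(3*I) = 3*I*d)
(-1962 + 16473)/(l(G, -199) + 6056) = (-1962 + 16473)/(3*I*(-3780) + 6056) = 14511/(-11340*I + 6056) = 14511/(6056 - 11340*I) = 14511*((6056 + 11340*I)/165270736) = 14511*(6056 + 11340*I)/165270736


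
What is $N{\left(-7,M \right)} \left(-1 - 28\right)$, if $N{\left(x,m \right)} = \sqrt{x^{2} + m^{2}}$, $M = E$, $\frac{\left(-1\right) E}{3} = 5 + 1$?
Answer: $- 29 \sqrt{373} \approx -560.08$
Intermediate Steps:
$E = -18$ ($E = - 3 \left(5 + 1\right) = \left(-3\right) 6 = -18$)
$M = -18$
$N{\left(x,m \right)} = \sqrt{m^{2} + x^{2}}$
$N{\left(-7,M \right)} \left(-1 - 28\right) = \sqrt{\left(-18\right)^{2} + \left(-7\right)^{2}} \left(-1 - 28\right) = \sqrt{324 + 49} \left(-29\right) = \sqrt{373} \left(-29\right) = - 29 \sqrt{373}$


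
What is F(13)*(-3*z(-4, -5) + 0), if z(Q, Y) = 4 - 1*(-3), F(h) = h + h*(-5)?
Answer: 1092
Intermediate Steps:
F(h) = -4*h (F(h) = h - 5*h = -4*h)
z(Q, Y) = 7 (z(Q, Y) = 4 + 3 = 7)
F(13)*(-3*z(-4, -5) + 0) = (-4*13)*(-3*7 + 0) = -52*(-21 + 0) = -52*(-21) = 1092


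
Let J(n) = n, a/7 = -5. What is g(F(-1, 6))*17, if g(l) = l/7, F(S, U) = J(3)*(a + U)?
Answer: -1479/7 ≈ -211.29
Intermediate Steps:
a = -35 (a = 7*(-5) = -35)
F(S, U) = -105 + 3*U (F(S, U) = 3*(-35 + U) = -105 + 3*U)
g(l) = l/7 (g(l) = l*(1/7) = l/7)
g(F(-1, 6))*17 = ((-105 + 3*6)/7)*17 = ((-105 + 18)/7)*17 = ((1/7)*(-87))*17 = -87/7*17 = -1479/7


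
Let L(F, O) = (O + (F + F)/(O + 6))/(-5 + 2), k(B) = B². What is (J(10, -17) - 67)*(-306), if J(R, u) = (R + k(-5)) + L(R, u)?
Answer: 86598/11 ≈ 7872.5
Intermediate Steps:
L(F, O) = -O/3 - 2*F/(3*(6 + O)) (L(F, O) = (O + (2*F)/(6 + O))/(-3) = (O + 2*F/(6 + O))*(-⅓) = -O/3 - 2*F/(3*(6 + O)))
J(R, u) = 25 + R + (-u² - 6*u - 2*R)/(3*(6 + u)) (J(R, u) = (R + (-5)²) + (-u² - 6*u - 2*R)/(3*(6 + u)) = (R + 25) + (-u² - 6*u - 2*R)/(3*(6 + u)) = (25 + R) + (-u² - 6*u - 2*R)/(3*(6 + u)) = 25 + R + (-u² - 6*u - 2*R)/(3*(6 + u)))
(J(10, -17) - 67)*(-306) = ((450 - 1*(-17)² + 16*10 + 69*(-17) + 3*10*(-17))/(3*(6 - 17)) - 67)*(-306) = ((⅓)*(450 - 1*289 + 160 - 1173 - 510)/(-11) - 67)*(-306) = ((⅓)*(-1/11)*(450 - 289 + 160 - 1173 - 510) - 67)*(-306) = ((⅓)*(-1/11)*(-1362) - 67)*(-306) = (454/11 - 67)*(-306) = -283/11*(-306) = 86598/11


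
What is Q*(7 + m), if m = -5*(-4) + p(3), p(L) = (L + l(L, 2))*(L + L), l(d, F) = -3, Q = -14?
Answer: -378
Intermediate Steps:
p(L) = 2*L*(-3 + L) (p(L) = (L - 3)*(L + L) = (-3 + L)*(2*L) = 2*L*(-3 + L))
m = 20 (m = -5*(-4) + 2*3*(-3 + 3) = 20 + 2*3*0 = 20 + 0 = 20)
Q*(7 + m) = -14*(7 + 20) = -14*27 = -378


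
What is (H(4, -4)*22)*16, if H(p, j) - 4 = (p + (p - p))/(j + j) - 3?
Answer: 176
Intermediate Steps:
H(p, j) = 1 + p/(2*j) (H(p, j) = 4 + ((p + (p - p))/(j + j) - 3) = 4 + ((p + 0)/((2*j)) - 3) = 4 + (p*(1/(2*j)) - 3) = 4 + (p/(2*j) - 3) = 4 + (-3 + p/(2*j)) = 1 + p/(2*j))
(H(4, -4)*22)*16 = (((-4 + (½)*4)/(-4))*22)*16 = (-(-4 + 2)/4*22)*16 = (-¼*(-2)*22)*16 = ((½)*22)*16 = 11*16 = 176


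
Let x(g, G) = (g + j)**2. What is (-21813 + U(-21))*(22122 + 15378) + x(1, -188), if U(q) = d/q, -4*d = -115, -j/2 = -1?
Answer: -5726271812/7 ≈ -8.1804e+8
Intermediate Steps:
j = 2 (j = -2*(-1) = 2)
d = 115/4 (d = -1/4*(-115) = 115/4 ≈ 28.750)
x(g, G) = (2 + g)**2 (x(g, G) = (g + 2)**2 = (2 + g)**2)
U(q) = 115/(4*q)
(-21813 + U(-21))*(22122 + 15378) + x(1, -188) = (-21813 + (115/4)/(-21))*(22122 + 15378) + (2 + 1)**2 = (-21813 + (115/4)*(-1/21))*37500 + 3**2 = (-21813 - 115/84)*37500 + 9 = -1832407/84*37500 + 9 = -5726271875/7 + 9 = -5726271812/7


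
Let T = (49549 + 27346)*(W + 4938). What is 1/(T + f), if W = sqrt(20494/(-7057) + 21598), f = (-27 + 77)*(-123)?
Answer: 11164802073/4235535961160386835 - 15379*sqrt(67216421859)/50826431533924642020 ≈ 2.5575e-9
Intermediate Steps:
f = -6150 (f = 50*(-123) = -6150)
W = 4*sqrt(67216421859)/7057 (W = sqrt(20494*(-1/7057) + 21598) = sqrt(-20494/7057 + 21598) = sqrt(152396592/7057) = 4*sqrt(67216421859)/7057 ≈ 146.95)
T = 379707510 + 307580*sqrt(67216421859)/7057 (T = (49549 + 27346)*(4*sqrt(67216421859)/7057 + 4938) = 76895*(4938 + 4*sqrt(67216421859)/7057) = 379707510 + 307580*sqrt(67216421859)/7057 ≈ 3.9101e+8)
1/(T + f) = 1/((379707510 + 307580*sqrt(67216421859)/7057) - 6150) = 1/(379701360 + 307580*sqrt(67216421859)/7057)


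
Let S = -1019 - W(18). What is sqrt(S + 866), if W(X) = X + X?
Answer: 3*I*sqrt(21) ≈ 13.748*I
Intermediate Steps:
W(X) = 2*X
S = -1055 (S = -1019 - 2*18 = -1019 - 1*36 = -1019 - 36 = -1055)
sqrt(S + 866) = sqrt(-1055 + 866) = sqrt(-189) = 3*I*sqrt(21)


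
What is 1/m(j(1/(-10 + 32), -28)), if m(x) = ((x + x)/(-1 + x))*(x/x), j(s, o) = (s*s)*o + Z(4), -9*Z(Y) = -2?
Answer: -455/179 ≈ -2.5419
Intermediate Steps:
Z(Y) = 2/9 (Z(Y) = -⅑*(-2) = 2/9)
j(s, o) = 2/9 + o*s² (j(s, o) = (s*s)*o + 2/9 = s²*o + 2/9 = o*s² + 2/9 = 2/9 + o*s²)
m(x) = 2*x/(-1 + x) (m(x) = ((2*x)/(-1 + x))*1 = (2*x/(-1 + x))*1 = 2*x/(-1 + x))
1/m(j(1/(-10 + 32), -28)) = 1/(2*(2/9 - 28/(-10 + 32)²)/(-1 + (2/9 - 28/(-10 + 32)²))) = 1/(2*(2/9 - 28*(1/22)²)/(-1 + (2/9 - 28*(1/22)²))) = 1/(2*(2/9 - 28*1/484)/(-1 + (2/9 - 28*1/484))) = 1/(2*(2/9 - 7/121)/(-1 + (2/9 - 7/121))) = 1/(2*(179/1089)/(-1 + 179/1089)) = 1/(2*(179/1089)/(-910/1089)) = 1/(2*(179/1089)*(-1089/910)) = 1/(-179/455) = -455/179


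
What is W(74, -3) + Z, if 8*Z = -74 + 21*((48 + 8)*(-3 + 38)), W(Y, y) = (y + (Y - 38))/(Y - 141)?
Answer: 1376249/268 ≈ 5135.3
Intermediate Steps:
W(Y, y) = (-38 + Y + y)/(-141 + Y) (W(Y, y) = (y + (-38 + Y))/(-141 + Y) = (-38 + Y + y)/(-141 + Y))
Z = 20543/4 (Z = (-74 + 21*((48 + 8)*(-3 + 38)))/8 = (-74 + 21*(56*35))/8 = (-74 + 21*1960)/8 = (-74 + 41160)/8 = (⅛)*41086 = 20543/4 ≈ 5135.8)
W(74, -3) + Z = (-38 + 74 - 3)/(-141 + 74) + 20543/4 = 33/(-67) + 20543/4 = -1/67*33 + 20543/4 = -33/67 + 20543/4 = 1376249/268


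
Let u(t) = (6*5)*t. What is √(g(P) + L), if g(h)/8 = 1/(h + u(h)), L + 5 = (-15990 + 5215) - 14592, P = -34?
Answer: 6*I*√195737286/527 ≈ 159.29*I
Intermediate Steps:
L = -25372 (L = -5 + ((-15990 + 5215) - 14592) = -5 + (-10775 - 14592) = -5 - 25367 = -25372)
u(t) = 30*t
g(h) = 8/(31*h) (g(h) = 8/(h + 30*h) = 8/((31*h)) = 8*(1/(31*h)) = 8/(31*h))
√(g(P) + L) = √((8/31)/(-34) - 25372) = √((8/31)*(-1/34) - 25372) = √(-4/527 - 25372) = √(-13371048/527) = 6*I*√195737286/527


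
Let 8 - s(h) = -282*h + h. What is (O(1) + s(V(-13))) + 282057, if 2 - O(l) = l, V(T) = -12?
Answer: 278694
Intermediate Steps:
O(l) = 2 - l
s(h) = 8 + 281*h (s(h) = 8 - (-282*h + h) = 8 - (-281)*h = 8 + 281*h)
(O(1) + s(V(-13))) + 282057 = ((2 - 1*1) + (8 + 281*(-12))) + 282057 = ((2 - 1) + (8 - 3372)) + 282057 = (1 - 3364) + 282057 = -3363 + 282057 = 278694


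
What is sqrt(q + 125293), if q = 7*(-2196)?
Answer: sqrt(109921) ≈ 331.54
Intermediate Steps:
q = -15372
sqrt(q + 125293) = sqrt(-15372 + 125293) = sqrt(109921)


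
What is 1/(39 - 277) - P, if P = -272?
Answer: 64735/238 ≈ 272.00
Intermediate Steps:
1/(39 - 277) - P = 1/(39 - 277) - 1*(-272) = 1/(-238) + 272 = -1/238 + 272 = 64735/238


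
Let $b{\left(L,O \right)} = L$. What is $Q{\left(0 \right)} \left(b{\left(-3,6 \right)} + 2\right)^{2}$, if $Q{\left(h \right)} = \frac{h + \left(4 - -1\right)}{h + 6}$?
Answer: $\frac{5}{6} \approx 0.83333$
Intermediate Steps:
$Q{\left(h \right)} = \frac{5 + h}{6 + h}$ ($Q{\left(h \right)} = \frac{h + \left(4 + 1\right)}{6 + h} = \frac{h + 5}{6 + h} = \frac{5 + h}{6 + h}$)
$Q{\left(0 \right)} \left(b{\left(-3,6 \right)} + 2\right)^{2} = \frac{5 + 0}{6 + 0} \left(-3 + 2\right)^{2} = \frac{1}{6} \cdot 5 \left(-1\right)^{2} = \frac{1}{6} \cdot 5 \cdot 1 = \frac{5}{6} \cdot 1 = \frac{5}{6}$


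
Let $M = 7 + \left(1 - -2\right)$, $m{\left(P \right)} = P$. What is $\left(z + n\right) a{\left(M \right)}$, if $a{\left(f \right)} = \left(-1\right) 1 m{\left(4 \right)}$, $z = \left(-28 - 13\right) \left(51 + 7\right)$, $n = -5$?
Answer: $9532$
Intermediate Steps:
$z = -2378$ ($z = \left(-41\right) 58 = -2378$)
$M = 10$ ($M = 7 + \left(1 + 2\right) = 7 + 3 = 10$)
$a{\left(f \right)} = -4$ ($a{\left(f \right)} = \left(-1\right) 1 \cdot 4 = \left(-1\right) 4 = -4$)
$\left(z + n\right) a{\left(M \right)} = \left(-2378 - 5\right) \left(-4\right) = \left(-2383\right) \left(-4\right) = 9532$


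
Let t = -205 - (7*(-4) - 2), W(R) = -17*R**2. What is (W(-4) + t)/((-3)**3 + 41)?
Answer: -447/14 ≈ -31.929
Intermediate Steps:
t = -175 (t = -205 - (-28 - 2) = -205 - 1*(-30) = -205 + 30 = -175)
(W(-4) + t)/((-3)**3 + 41) = (-17*(-4)**2 - 175)/((-3)**3 + 41) = (-17*16 - 175)/(-27 + 41) = (-272 - 175)/14 = -447*1/14 = -447/14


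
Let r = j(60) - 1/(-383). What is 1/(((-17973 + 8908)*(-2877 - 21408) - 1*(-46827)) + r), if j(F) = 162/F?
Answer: 3830/843329058511 ≈ 4.5415e-9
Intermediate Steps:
r = 10351/3830 (r = 162/60 - 1/(-383) = 162*(1/60) - 1*(-1/383) = 27/10 + 1/383 = 10351/3830 ≈ 2.7026)
1/(((-17973 + 8908)*(-2877 - 21408) - 1*(-46827)) + r) = 1/(((-17973 + 8908)*(-2877 - 21408) - 1*(-46827)) + 10351/3830) = 1/((-9065*(-24285) + 46827) + 10351/3830) = 1/((220143525 + 46827) + 10351/3830) = 1/(220190352 + 10351/3830) = 1/(843329058511/3830) = 3830/843329058511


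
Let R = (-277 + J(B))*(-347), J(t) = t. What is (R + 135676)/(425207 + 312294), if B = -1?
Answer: 232142/737501 ≈ 0.31477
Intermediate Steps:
R = 96466 (R = (-277 - 1)*(-347) = -278*(-347) = 96466)
(R + 135676)/(425207 + 312294) = (96466 + 135676)/(425207 + 312294) = 232142/737501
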